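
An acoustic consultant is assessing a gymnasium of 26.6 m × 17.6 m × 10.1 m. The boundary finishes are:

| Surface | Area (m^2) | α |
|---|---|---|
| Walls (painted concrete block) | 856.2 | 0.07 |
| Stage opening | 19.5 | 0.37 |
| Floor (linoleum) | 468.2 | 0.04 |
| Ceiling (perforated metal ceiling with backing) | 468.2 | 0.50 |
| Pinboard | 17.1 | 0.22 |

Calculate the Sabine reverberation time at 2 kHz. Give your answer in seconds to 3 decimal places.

Summing Sᵢαᵢ: 59.934 + 7.215 + 18.728 + 234.100 + 3.762 → A = 323.739 sabins.
V = 26.6·17.6·10.1 = 4728.416 m³.
Sabine: RT60 = 0.161 × 4728.416 / 323.739 = 2.352 s.

2.352 s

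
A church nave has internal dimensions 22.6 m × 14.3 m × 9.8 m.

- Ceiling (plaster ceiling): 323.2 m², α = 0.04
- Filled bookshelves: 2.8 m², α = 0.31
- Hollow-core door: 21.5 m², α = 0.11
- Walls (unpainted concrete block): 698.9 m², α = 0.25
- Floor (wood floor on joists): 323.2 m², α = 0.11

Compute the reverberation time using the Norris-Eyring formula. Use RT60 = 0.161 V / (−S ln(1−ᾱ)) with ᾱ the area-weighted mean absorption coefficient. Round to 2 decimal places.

2.06 sec

S = Σ Sᵢ = 1369.6 m².
Σ(Sᵢαᵢ) = 323.2×0.04 + 2.8×0.31 + 21.5×0.11 + 698.9×0.25 + 323.2×0.11 = 226.438.
Mean coefficient ᾱ = A/S = 0.1653.
−S·ln(1−ᾱ) = −1369.6 × ln(1 − 0.1653) = 247.463.
V = 22.6 × 14.3 × 9.8 = 3167.164 m³.
T = 0.161·V/[−S·ln(1−ᾱ)] = 0.161·3167.164/247.463 = 2.06 s.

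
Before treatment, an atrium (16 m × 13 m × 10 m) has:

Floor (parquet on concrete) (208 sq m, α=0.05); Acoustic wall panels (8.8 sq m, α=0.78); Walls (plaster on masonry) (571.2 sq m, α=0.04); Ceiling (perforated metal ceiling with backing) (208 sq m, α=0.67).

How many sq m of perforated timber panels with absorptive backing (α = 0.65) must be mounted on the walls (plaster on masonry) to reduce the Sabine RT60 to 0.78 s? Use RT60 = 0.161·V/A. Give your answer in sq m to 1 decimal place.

Summing Sᵢαᵢ: 10.400 + 6.864 + 22.848 + 139.360 → A₁ = 179.472 sabins.
V = 2080 m³. Target absorption A₂ = 0.161 × 2080 / 0.78 = 429.333 sabins.
ΔA needed = 429.333 − 179.472 = 249.861 sabins.
Net gain per sq m: Δα = 0.65 − 0.04 = 0.61.
Area = ΔA/Δα = 249.861/0.61 = 409.6 sq m.

409.6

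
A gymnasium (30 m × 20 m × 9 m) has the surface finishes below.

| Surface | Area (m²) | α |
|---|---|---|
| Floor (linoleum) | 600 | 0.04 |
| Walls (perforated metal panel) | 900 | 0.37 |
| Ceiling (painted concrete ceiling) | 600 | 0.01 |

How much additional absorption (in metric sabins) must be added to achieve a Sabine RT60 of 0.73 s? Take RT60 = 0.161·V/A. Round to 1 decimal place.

Summing Sᵢαᵢ: 24.000 + 333.000 + 6.000 → A₁ = 363.000 sabins.
V = 5400 m³. Required absorption A₂ = 0.161 × 5400 / 0.73 = 1190.959 sabins.
ΔA = A₂ − A₁ = 1190.959 − 363.000 = 828.0 sabins.

828.0 sabins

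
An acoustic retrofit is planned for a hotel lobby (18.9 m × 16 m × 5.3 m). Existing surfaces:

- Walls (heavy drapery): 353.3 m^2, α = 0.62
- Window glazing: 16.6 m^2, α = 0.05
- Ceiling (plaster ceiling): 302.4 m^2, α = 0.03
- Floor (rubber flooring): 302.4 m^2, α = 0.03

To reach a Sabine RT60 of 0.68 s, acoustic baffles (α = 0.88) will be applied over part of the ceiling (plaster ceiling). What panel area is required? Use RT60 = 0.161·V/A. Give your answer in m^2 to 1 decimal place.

Equivalent absorption area: A₁ = 353.3×0.62 + 16.6×0.05 + 302.4×0.03 + 302.4×0.03 = 238.020 m^2.
Required A₂ = 0.161·1602.72/0.68 = 379.468 sabins.
Absorption to add: 379.468 − 238.020 = 141.448 sabins.
Net gain per m^2: Δα = 0.88 − 0.03 = 0.85.
Area = ΔA/Δα = 141.448/0.85 = 166.4 m^2.

166.4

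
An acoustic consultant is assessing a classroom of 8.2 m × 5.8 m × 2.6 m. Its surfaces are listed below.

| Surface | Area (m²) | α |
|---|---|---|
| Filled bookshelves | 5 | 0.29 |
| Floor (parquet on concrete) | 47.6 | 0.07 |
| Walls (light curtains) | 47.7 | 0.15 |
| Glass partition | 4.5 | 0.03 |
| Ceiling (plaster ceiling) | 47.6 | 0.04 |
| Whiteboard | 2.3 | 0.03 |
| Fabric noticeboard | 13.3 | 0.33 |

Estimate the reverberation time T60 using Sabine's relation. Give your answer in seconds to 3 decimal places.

Summing Sᵢαᵢ: 1.450 + 3.332 + 7.155 + 0.135 + 1.904 + 0.069 + 4.389 → A = 18.434 sabins.
Room volume: 123.656 m³.
T = 0.161 V/A = 0.161·123.656/18.434 = 1.080 s.

1.080 sec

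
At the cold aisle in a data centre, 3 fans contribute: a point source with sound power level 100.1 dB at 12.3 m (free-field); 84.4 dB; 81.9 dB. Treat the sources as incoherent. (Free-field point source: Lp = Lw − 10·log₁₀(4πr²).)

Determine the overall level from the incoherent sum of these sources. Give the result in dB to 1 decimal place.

86.4 dB

Source at 12.3 m: Lp = 100.1 − 10·log₁₀(4π·12.3²) = 100.1 − 10·log₁₀(1901.166) = 67.3 dB.
Sum in the linear (power) domain: Σ 10^(Lᵢ/10) = 10^(67.3/10) + 10^(84.4/10) + 10^(81.9/10) = 4.357e+08.
L_total = 10·log₁₀(4.357e+08) = 86.4 dB.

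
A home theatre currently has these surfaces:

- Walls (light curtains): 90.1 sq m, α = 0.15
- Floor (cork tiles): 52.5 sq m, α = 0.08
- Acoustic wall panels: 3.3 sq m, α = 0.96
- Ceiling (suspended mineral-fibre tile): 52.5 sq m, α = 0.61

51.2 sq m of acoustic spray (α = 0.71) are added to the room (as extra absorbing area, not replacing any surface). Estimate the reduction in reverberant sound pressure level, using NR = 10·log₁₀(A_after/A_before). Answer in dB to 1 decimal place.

Total absorption A_before = 90.1×0.15 + 52.5×0.08 + 3.3×0.96 + 52.5×0.61
  = 13.515 + 4.200 + 3.168 + 32.025 = 52.908 sq m sabins.
Treatment contributes 51.2·0.71 = 36.352 sabins.
A_after = 52.908 + 36.352 = 89.260 sabins.
NR = 10·log₁₀(89.260/52.908) = 2.3 dB.

2.3 dB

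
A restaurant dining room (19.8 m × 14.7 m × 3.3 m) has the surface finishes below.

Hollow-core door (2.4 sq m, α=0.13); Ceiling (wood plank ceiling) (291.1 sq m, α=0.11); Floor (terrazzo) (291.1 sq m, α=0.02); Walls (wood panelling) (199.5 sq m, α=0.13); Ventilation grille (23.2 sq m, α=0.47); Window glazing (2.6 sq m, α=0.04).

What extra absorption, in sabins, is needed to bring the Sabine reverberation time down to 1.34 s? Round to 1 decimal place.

40.3 sabins

Equivalent absorption area: A₁ = 2.4*0.13 + 291.1*0.11 + 291.1*0.02 + 199.5*0.13 + 23.2*0.47 + 2.6*0.04 = 75.098 sq m.
V = 960.498 m³. Required absorption A₂ = 0.161 × 960.498 / 1.34 = 115.403 sabins.
ΔA = A₂ − A₁ = 115.403 − 75.098 = 40.3 sabins.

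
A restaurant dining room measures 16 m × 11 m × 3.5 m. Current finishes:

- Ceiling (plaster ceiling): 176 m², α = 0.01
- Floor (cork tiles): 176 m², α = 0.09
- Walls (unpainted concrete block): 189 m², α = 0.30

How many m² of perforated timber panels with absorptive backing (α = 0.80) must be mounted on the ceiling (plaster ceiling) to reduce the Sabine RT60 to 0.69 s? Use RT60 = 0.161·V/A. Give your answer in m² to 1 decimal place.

A₁ = Σ Sᵢαᵢ = 176·0.01 + 176·0.09 + 189·0.30 = 74.300 sabins.
V = 616 m³. Target absorption A₂ = 0.161 × 616 / 0.69 = 143.733 sabins.
ΔA needed = 143.733 − 74.300 = 69.433 sabins.
Each m² of panel replacing the ceiling (plaster ceiling) adds (0.80 − 0.01) = 0.79 sabins.
Panel area = 69.433 / 0.79 = 87.9 m².

87.9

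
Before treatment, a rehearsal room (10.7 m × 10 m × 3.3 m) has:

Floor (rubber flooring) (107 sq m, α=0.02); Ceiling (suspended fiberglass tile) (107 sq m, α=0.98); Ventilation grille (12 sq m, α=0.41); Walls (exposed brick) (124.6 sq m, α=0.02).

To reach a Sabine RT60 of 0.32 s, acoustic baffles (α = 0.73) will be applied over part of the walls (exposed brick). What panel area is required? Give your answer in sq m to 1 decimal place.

89.1

Summing Sᵢαᵢ: 2.140 + 104.860 + 4.920 + 2.492 → A₁ = 114.412 sabins.
V = 353.1 m³. Target absorption A₂ = 0.161 × 353.1 / 0.32 = 177.653 sabins.
ΔA needed = 177.653 − 114.412 = 63.241 sabins.
Each sq m of panel replacing the walls (exposed brick) adds (0.73 − 0.02) = 0.71 sabins.
Area = ΔA/Δα = 63.241/0.71 = 89.1 sq m.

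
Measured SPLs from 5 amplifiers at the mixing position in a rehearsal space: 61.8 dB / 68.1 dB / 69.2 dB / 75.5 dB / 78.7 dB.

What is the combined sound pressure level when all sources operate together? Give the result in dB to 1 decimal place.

Sum in the linear (power) domain: Σ 10^(Lᵢ/10) = 10^(61.8/10) + 10^(68.1/10) + 10^(69.2/10) + 10^(75.5/10) + 10^(78.7/10) = 1.259e+08.
Back to dB: 10·log₁₀ Σ = 81.0 dB.

81.0 dB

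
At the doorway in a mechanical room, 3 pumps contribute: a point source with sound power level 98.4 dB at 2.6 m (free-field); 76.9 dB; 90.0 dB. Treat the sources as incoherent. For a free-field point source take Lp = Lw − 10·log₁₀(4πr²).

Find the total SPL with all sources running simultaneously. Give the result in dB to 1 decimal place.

90.5 dB

Source at 2.6 m: Lp = 98.4 − 10·log₁₀(4π·2.6²) = 98.4 − 10·log₁₀(84.949) = 79.1 dB.
Σ 10^(Lᵢ/10) = 1.13e+09.
Combined level = 10 log₁₀(1.13e+09) = 90.5 dB.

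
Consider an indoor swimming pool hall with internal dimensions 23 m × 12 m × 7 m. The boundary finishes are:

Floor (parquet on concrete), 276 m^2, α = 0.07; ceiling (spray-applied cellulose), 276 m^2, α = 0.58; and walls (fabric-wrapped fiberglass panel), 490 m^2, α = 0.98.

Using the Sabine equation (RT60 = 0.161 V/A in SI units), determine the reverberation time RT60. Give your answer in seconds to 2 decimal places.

Summing Sᵢαᵢ: 19.320 + 160.080 + 480.200 → A = 659.600 sabins.
Room volume: 1932 m³.
T = 0.161 V/A = 0.161·1932/659.600 = 0.47 s.

0.47 seconds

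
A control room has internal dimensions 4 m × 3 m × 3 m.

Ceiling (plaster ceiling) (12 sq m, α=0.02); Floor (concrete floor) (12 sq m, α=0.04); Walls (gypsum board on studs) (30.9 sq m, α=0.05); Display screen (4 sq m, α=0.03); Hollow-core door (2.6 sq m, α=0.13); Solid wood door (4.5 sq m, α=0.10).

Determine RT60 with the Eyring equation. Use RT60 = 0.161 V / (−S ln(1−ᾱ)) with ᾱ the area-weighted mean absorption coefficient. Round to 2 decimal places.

1.78 s

S = Σ Sᵢ = 66.0 sq m.
Σ(Sᵢαᵢ) = 12×0.02 + 12×0.04 + 30.9×0.05 + 4×0.03 + 2.6×0.13 + 4.5×0.10 = 3.173.
ᾱ = 3.173 / 66.0 = 0.0481.
Eyring denominator: −S ln(1−ᾱ) = 3.253.
V = 4 × 3 × 3 = 36 m³.
RT60 = 0.161 × 36 / 3.253 = 1.78 s.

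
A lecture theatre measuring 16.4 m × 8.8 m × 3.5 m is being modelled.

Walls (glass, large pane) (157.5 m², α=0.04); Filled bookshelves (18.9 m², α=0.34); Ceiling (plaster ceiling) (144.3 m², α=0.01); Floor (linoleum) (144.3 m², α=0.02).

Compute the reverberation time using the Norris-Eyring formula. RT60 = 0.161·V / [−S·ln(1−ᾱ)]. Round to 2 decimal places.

4.68 sec

S = Σ Sᵢ = 465.0 m².
Σ(Sᵢαᵢ) = 157.5·0.04 + 18.9·0.34 + 144.3·0.01 + 144.3·0.02 = 17.055.
ᾱ = 17.055 / 465.0 = 0.0367.
−S·ln(1−ᾱ) = −465.0 × ln(1 − 0.0367) = 17.387.
V = 16.4 × 8.8 × 3.5 = 505.12 m³.
T = 0.161·V/[−S·ln(1−ᾱ)] = 0.161·505.12/17.387 = 4.68 s.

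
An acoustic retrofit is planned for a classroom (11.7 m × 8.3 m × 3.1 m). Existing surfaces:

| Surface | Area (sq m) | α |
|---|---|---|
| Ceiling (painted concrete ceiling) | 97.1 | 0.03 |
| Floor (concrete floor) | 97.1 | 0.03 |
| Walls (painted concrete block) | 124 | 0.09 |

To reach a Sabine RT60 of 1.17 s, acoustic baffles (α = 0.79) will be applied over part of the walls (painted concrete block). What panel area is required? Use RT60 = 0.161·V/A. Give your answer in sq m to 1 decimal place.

Summing Sᵢαᵢ: 2.913 + 2.913 + 11.160 → A₁ = 16.986 sabins.
V = 301.041 m³. Target absorption A₂ = 0.161 × 301.041 / 1.17 = 41.425 sabins.
Absorption to add: 41.425 − 16.986 = 24.439 sabins.
Net gain per sq m: Δα = 0.79 − 0.09 = 0.70.
Panel area = 24.439 / 0.70 = 34.9 sq m.

34.9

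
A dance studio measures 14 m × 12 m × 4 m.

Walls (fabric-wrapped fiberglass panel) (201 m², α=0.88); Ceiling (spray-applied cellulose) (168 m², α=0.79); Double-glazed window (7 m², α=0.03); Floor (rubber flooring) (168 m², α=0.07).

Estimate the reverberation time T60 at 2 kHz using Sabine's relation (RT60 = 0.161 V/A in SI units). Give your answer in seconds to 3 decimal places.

Equivalent absorption area: A = 201*0.88 + 168*0.79 + 7*0.03 + 168*0.07 = 321.570 m².
Room volume: 672 m³.
T = 0.161 V/A = 0.161·672/321.570 = 0.336 s.

0.336 s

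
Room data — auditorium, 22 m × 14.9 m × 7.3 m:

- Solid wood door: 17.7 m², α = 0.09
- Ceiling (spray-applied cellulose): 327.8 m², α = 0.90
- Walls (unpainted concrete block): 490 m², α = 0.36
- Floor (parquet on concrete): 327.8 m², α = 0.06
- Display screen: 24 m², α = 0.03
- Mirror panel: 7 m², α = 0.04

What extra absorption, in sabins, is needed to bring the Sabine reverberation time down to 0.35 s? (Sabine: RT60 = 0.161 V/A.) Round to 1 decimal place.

607.1 sabins

Equivalent absorption area: A₁ = 17.7×0.09 + 327.8×0.90 + 490×0.36 + 327.8×0.06 + 24×0.03 + 7×0.04 = 493.681 m².
Target A₂ = 0.161·2392.94/0.35 = 1100.752 sabins (V = 2392.94 m³).
ΔA = A₂ − A₁ = 1100.752 − 493.681 = 607.1 sabins.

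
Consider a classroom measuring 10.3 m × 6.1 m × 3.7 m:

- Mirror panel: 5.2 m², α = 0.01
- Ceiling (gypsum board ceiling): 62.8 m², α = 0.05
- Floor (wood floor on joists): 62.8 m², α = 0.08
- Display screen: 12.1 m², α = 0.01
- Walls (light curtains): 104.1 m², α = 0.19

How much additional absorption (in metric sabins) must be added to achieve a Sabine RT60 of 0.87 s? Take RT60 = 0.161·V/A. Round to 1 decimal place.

14.9 sabins

Summing Sᵢαᵢ: 0.052 + 3.140 + 5.024 + 0.121 + 19.779 → A₁ = 28.116 sabins.
V = 232.471 m³. Required absorption A₂ = 0.161 × 232.471 / 0.87 = 43.020 sabins.
ΔA = A₂ − A₁ = 43.020 − 28.116 = 14.9 sabins.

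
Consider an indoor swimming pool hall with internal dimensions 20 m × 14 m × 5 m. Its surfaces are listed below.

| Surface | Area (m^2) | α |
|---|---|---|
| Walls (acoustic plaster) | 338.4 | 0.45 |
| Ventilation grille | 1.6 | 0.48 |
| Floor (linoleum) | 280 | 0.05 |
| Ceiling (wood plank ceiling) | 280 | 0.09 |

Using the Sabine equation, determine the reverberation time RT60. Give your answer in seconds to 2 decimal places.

Summing Sᵢαᵢ: 152.280 + 0.768 + 14.000 + 25.200 → A = 192.248 sabins.
V = 20·14·5 = 1400 m³.
T = 0.161 V/A = 0.161·1400/192.248 = 1.17 s.

1.17 seconds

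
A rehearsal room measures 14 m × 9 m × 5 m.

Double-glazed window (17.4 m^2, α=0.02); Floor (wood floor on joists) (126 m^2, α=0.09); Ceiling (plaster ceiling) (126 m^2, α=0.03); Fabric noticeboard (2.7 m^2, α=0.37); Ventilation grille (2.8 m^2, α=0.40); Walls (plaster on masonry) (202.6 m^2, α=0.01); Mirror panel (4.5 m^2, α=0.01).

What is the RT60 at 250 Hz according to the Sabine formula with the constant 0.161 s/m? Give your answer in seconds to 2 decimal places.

5.16 s

Equivalent absorption area: A = 17.4×0.02 + 126×0.09 + 126×0.03 + 2.7×0.37 + 2.8×0.40 + 202.6×0.01 + 4.5×0.01 = 19.658 m^2.
Volume V = 14 × 9 × 5 = 630 m³.
RT60 = 0.161 · V / A = 0.161 × 630 / 19.658 = 5.16 s.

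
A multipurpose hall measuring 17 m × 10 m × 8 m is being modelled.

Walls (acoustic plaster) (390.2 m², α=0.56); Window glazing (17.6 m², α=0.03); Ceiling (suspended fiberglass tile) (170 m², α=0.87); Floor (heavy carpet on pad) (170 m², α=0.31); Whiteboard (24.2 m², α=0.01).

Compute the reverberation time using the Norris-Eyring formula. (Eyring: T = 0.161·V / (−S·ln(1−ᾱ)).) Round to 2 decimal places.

Total surface area S = 390.2 + 17.6 + 170 + 170 + 24.2 = 772.0 m².
Absorption A = 390.2×0.56 + 17.6×0.03 + 170×0.87 + 170×0.31 + 24.2×0.01 = 419.882 sabins.
ᾱ = 419.882 / 772.0 = 0.5439.
Eyring denominator: −S ln(1−ᾱ) = 606.053.
V = 17 × 10 × 8 = 1360 m³.
RT60 = 0.161 × 1360 / 606.053 = 0.36 s.

0.36 s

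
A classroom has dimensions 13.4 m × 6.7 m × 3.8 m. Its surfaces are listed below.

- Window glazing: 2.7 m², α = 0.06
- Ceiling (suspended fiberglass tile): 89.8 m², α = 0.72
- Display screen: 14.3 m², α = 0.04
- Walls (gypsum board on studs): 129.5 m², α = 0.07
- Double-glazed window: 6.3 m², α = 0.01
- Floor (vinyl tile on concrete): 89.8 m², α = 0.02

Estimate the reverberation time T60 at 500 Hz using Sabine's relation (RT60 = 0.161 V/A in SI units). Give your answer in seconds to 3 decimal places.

Summing Sᵢαᵢ: 0.162 + 64.656 + 0.572 + 9.065 + 0.063 + 1.796 → A = 76.314 sabins.
Volume V = 13.4 × 6.7 × 3.8 = 341.164 m³.
T = 0.161 V/A = 0.161·341.164/76.314 = 0.720 s.

0.720 sec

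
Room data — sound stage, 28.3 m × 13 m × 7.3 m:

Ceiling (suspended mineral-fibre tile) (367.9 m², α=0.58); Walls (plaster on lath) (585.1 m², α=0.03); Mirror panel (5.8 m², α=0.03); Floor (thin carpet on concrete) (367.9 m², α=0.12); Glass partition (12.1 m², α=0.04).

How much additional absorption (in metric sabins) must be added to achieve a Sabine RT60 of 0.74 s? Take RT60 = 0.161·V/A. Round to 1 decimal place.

308.6 sabins

Total absorption A₁ = 367.9·0.58 + 585.1·0.03 + 5.8·0.03 + 367.9·0.12 + 12.1·0.04
  = 213.382 + 17.553 + 0.174 + 44.148 + 0.484 = 275.741 m² sabins.
For T = 0.74 s, need A₂ = 0.161·V/T = 0.161·2685.67/0.74 = 584.315 sabins.
ΔA = A₂ − A₁ = 584.315 − 275.741 = 308.6 sabins.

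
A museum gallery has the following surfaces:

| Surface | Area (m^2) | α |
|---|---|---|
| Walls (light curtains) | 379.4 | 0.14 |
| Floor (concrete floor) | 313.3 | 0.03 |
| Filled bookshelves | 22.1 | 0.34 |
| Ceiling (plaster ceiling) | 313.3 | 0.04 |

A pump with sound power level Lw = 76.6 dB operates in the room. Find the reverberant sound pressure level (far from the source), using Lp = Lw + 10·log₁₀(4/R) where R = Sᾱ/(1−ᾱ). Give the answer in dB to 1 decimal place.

Σ(Sᵢαᵢ) = 379.4×0.14 + 313.3×0.03 + 22.1×0.34 + 313.3×0.04 = 82.561; total area S = 1028.1 m^2.
ᾱ = 82.561/1028.1 = 0.0803; R = Sᾱ/(1−ᾱ) = 82.561/(1−0.0803) = 89.769 m^2.
Lp = 76.6 + 10·log₁₀(4/89.769) = 76.6 + (-13.51) = 63.1 dB.

63.1 dB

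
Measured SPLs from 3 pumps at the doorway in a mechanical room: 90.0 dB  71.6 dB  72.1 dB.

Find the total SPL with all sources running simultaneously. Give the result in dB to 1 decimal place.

Σ 10^(Lᵢ/10) = 1.031e+09.
Back to dB: 10·log₁₀ Σ = 90.1 dB.

90.1 dB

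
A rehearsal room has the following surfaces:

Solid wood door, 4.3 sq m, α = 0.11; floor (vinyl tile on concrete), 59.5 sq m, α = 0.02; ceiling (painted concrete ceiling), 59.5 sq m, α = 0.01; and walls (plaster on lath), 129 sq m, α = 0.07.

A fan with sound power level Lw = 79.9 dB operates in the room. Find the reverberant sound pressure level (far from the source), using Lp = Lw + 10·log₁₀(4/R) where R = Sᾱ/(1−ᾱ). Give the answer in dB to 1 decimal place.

75.2 dB

Σ(Sᵢαᵢ) = 4.3·0.11 + 59.5·0.02 + 59.5·0.01 + 129·0.07 = 11.288; total area S = 252.3 sq m.
ᾱ = 0.0447, so room constant R = A/(1−ᾱ) = 11.816 sq m.
Lp = 79.9 + 10·log₁₀(4/11.816) = 79.9 + (-4.70) = 75.2 dB.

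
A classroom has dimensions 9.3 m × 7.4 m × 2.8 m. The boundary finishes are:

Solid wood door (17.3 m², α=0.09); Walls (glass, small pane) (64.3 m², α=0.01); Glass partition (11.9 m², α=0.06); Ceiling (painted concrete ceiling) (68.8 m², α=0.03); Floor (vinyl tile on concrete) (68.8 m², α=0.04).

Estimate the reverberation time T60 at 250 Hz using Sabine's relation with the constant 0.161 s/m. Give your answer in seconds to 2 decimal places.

4.01 seconds

Summing Sᵢαᵢ: 1.557 + 0.643 + 0.714 + 2.064 + 2.752 → A = 7.730 sabins.
V = 9.3·7.4·2.8 = 192.696 m³.
T = 0.161 V/A = 0.161·192.696/7.730 = 4.01 s.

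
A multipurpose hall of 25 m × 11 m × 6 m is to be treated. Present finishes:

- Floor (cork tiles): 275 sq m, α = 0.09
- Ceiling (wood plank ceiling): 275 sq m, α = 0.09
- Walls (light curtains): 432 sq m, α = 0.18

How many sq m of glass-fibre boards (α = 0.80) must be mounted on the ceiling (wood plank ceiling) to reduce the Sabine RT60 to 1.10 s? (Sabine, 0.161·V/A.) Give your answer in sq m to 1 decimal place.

A₁ = Σ Sᵢαᵢ = 275·0.09 + 275·0.09 + 432·0.18 = 127.260 sabins.
V = 1650 m³. Target absorption A₂ = 0.161 × 1650 / 1.10 = 241.500 sabins.
Absorption to add: 241.500 − 127.260 = 114.240 sabins.
Net gain per sq m: Δα = 0.80 − 0.09 = 0.71.
Panel area = 114.240 / 0.71 = 160.9 sq m.

160.9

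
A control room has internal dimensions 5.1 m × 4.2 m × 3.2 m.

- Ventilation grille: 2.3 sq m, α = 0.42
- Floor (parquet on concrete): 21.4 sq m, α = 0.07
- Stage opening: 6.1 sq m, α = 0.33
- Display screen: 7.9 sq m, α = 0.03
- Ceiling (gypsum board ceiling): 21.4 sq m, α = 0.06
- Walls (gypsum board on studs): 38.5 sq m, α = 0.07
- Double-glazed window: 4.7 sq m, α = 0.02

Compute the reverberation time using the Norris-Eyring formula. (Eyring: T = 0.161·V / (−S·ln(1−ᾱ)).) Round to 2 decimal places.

S = Σ Sᵢ = 102.3 sq m.
Absorption A = 2.3×0.42 + 21.4×0.07 + 6.1×0.33 + 7.9×0.03 + 21.4×0.06 + 38.5×0.07 + 4.7×0.02 = 8.787 sabins.
Mean coefficient ᾱ = A/S = 0.0859.
−S·ln(1−ᾱ) = −102.3 × ln(1 − 0.0859) = 9.188.
V = 5.1 × 4.2 × 3.2 = 68.544 m³.
RT60 = 0.161 × 68.544 / 9.188 = 1.20 s.

1.20 seconds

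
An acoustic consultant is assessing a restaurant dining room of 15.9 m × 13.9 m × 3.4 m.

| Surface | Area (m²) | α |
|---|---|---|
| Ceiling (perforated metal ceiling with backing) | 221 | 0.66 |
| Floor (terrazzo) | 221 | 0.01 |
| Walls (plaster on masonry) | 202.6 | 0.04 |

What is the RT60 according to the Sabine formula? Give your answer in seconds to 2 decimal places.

0.77 sec

Total absorption A = 221×0.66 + 221×0.01 + 202.6×0.04
  = 145.860 + 2.210 + 8.104 = 156.174 m² sabins.
V = 15.9·13.9·3.4 = 751.434 m³.
RT60 = 0.161 · V / A = 0.161 × 751.434 / 156.174 = 0.77 s.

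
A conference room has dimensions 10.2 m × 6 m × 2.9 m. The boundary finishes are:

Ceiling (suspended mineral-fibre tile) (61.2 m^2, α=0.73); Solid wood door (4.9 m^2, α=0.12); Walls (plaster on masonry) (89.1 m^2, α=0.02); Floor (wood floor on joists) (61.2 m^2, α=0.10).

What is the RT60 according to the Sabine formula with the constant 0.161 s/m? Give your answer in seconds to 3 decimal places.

0.537 seconds

A = Σ Sᵢαᵢ = 61.2*0.73 + 4.9*0.12 + 89.1*0.02 + 61.2*0.10 = 53.166 sabins.
V = 10.2·6·2.9 = 177.48 m³.
T = 0.161 V/A = 0.161·177.48/53.166 = 0.537 s.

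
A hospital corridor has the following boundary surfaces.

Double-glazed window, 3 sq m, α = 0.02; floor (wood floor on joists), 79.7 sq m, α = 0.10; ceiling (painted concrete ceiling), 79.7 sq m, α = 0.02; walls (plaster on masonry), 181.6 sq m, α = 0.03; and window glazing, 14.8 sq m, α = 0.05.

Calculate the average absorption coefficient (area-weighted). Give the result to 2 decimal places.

0.04

S = Σ Sᵢ = 3 + 79.7 + 79.7 + 181.6 + 14.8 = 358.8 sq m.
Weighted sum Σ Sα = 15.812.
ᾱ = A/S = 0.04.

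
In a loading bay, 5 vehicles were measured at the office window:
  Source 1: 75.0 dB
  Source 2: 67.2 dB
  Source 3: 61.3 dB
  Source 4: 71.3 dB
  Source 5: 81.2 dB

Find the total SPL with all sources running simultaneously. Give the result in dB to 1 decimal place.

82.6 dB

Σ 10^(Lᵢ/10) = 1.835e+08.
Combined level = 10 log₁₀(1.835e+08) = 82.6 dB.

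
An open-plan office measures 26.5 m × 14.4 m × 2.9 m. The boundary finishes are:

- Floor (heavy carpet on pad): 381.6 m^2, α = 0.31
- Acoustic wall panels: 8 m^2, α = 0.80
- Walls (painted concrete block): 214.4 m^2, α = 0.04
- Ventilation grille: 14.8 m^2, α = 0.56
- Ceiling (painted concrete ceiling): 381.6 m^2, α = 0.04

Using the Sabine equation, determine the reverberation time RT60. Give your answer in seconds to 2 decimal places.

1.14 s

Total absorption A = 381.6×0.31 + 8×0.80 + 214.4×0.04 + 14.8×0.56 + 381.6×0.04
  = 118.296 + 6.400 + 8.576 + 8.288 + 15.264 = 156.824 m^2 sabins.
Room volume: 1106.64 m³.
RT60 = 0.161 · V / A = 0.161 × 1106.64 / 156.824 = 1.14 s.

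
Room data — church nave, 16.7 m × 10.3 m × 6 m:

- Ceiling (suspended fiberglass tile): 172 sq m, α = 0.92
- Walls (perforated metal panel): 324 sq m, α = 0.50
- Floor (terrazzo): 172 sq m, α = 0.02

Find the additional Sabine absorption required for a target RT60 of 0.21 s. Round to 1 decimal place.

467.6 sabins

Summing Sᵢαᵢ: 158.240 + 162.000 + 3.440 → A₁ = 323.680 sabins.
V = 1032.06 m³. Required absorption A₂ = 0.161 × 1032.06 / 0.21 = 791.246 sabins.
Additional absorption ΔA = 791.246 − 323.680 = 467.6 sabins.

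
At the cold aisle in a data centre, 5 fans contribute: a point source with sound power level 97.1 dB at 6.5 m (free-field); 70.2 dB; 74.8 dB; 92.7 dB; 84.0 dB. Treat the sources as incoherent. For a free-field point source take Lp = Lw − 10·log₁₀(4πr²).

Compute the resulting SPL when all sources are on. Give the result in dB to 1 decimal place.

93.4 dB

Source at 6.5 m: Lp = 97.1 − 10·log₁₀(4π·6.5²) = 97.1 − 10·log₁₀(530.929) = 69.8 dB.
Σ 10^(Lᵢ/10) = 2.163e+09.
L_total = 10·log₁₀(2.163e+09) = 93.4 dB.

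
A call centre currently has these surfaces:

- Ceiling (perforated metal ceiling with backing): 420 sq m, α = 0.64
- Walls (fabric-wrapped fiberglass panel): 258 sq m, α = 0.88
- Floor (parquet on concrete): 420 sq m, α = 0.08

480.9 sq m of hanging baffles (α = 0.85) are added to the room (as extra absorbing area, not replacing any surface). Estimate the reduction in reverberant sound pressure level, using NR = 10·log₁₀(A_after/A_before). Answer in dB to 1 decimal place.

2.5 dB

Total absorption A_before = 420*0.64 + 258*0.88 + 420*0.08
  = 268.800 + 227.040 + 33.600 = 529.440 sq m sabins.
Added absorption = 480.9 × 0.85 = 408.765 sabins.
New total A_after = 938.205 sabins.
NR = 10·log₁₀(938.205/529.440) = 2.5 dB.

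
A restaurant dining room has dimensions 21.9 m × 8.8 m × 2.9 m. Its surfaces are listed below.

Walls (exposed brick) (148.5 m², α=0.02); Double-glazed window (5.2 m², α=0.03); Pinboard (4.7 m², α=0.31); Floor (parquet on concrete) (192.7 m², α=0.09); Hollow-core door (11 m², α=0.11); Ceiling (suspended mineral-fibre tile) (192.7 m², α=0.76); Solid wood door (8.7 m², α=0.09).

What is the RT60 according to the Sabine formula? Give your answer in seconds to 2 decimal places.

0.53 seconds

Total absorption A = 148.5*0.02 + 5.2*0.03 + 4.7*0.31 + 192.7*0.09 + 11*0.11 + 192.7*0.76 + 8.7*0.09
  = 2.970 + 0.156 + 1.457 + 17.343 + 1.210 + 146.452 + 0.783 = 170.371 m² sabins.
Room volume: 558.888 m³.
RT60 = 0.161 · V / A = 0.161 × 558.888 / 170.371 = 0.53 s.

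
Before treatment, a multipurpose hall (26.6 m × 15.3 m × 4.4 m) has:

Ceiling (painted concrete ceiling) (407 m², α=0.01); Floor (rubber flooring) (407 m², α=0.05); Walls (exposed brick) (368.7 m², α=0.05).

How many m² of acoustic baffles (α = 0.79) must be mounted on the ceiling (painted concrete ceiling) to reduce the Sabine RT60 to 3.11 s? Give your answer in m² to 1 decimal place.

63.9

A₁ = Σ Sᵢαᵢ = 407·0.01 + 407·0.05 + 368.7·0.05 = 42.855 sabins.
Required A₂ = 0.161·1790.712/3.11 = 92.702 sabins.
Absorption to add: 92.702 − 42.855 = 49.847 sabins.
Net gain per m²: Δα = 0.79 − 0.01 = 0.78.
Area = ΔA/Δα = 49.847/0.78 = 63.9 m².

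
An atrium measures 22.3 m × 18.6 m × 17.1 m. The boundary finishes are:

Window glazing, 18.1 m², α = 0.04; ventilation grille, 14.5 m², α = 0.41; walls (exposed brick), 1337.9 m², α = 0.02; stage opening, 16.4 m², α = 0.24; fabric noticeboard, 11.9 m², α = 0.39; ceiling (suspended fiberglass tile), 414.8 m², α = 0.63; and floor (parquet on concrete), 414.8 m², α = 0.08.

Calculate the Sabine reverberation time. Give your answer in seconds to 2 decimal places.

3.39 sec

A = Σ Sᵢαᵢ = 18.1·0.04 + 14.5·0.41 + 1337.9·0.02 + 16.4·0.24 + 11.9·0.39 + 414.8·0.63 + 414.8·0.08 = 336.512 sabins.
Room volume: 7092.738 m³.
RT60 = 0.161 · V / A = 0.161 × 7092.738 / 336.512 = 3.39 s.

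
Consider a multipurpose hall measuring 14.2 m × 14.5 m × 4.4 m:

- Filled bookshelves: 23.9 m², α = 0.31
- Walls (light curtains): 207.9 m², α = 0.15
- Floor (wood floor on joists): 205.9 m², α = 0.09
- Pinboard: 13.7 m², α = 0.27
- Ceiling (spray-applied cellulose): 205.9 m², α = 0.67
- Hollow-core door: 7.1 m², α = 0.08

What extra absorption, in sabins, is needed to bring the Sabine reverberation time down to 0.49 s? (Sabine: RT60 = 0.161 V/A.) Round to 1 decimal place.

Total absorption A₁ = 23.9×0.31 + 207.9×0.15 + 205.9×0.09 + 13.7×0.27 + 205.9×0.67 + 7.1×0.08
  = 7.409 + 31.185 + 18.531 + 3.699 + 137.953 + 0.568 = 199.345 m² sabins.
V = 905.96 m³. Required absorption A₂ = 0.161 × 905.96 / 0.49 = 297.673 sabins.
Shortfall: 297.673 − 199.345 = 98.3 sabins.

98.3 sabins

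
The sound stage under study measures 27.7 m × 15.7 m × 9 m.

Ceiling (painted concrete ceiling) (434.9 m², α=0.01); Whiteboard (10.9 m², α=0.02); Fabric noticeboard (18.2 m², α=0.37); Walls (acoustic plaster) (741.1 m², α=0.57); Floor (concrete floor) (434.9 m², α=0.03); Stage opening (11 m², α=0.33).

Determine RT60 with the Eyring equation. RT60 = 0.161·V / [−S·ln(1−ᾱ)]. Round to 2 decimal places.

1.20 seconds

S = Σ Sᵢ = 1651.0 m².
Absorption A = 434.9×0.01 + 10.9×0.02 + 18.2×0.37 + 741.1×0.57 + 434.9×0.03 + 11×0.33 = 450.405 sabins.
Mean coefficient ᾱ = A/S = 0.2728.
Eyring denominator: −S ln(1−ᾱ) = 525.932.
V = 27.7 × 15.7 × 9 = 3914.01 m³.
RT60 = 0.161 × 3914.01 / 525.932 = 1.20 s.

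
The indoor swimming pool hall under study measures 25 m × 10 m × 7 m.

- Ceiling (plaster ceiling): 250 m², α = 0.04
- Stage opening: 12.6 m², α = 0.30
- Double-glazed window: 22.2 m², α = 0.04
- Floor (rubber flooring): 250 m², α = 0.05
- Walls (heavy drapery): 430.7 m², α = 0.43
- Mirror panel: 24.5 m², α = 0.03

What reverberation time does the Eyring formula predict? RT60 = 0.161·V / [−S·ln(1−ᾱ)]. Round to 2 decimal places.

S = Σ Sᵢ = 990.0 m².
Absorption A = 250·0.04 + 12.6·0.30 + 22.2·0.04 + 250·0.05 + 430.7·0.43 + 24.5·0.03 = 213.104 sabins.
Mean coefficient ᾱ = A/S = 0.2153.
−S·ln(1−ᾱ) = −990.0 × ln(1 − 0.2153) = 240.029.
V = 25 × 10 × 7 = 1750 m³.
T = 0.161·V/[−S·ln(1−ᾱ)] = 0.161·1750/240.029 = 1.17 s.

1.17 sec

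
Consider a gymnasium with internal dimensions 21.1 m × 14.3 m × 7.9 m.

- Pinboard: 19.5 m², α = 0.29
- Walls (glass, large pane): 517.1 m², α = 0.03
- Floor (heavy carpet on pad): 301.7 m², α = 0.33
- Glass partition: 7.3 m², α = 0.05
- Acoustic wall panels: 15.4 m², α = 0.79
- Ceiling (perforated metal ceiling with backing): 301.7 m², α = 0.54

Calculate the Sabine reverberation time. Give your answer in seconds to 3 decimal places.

1.296 sec

Equivalent absorption area: A = 19.5·0.29 + 517.1·0.03 + 301.7·0.33 + 7.3·0.05 + 15.4·0.79 + 301.7·0.54 = 296.178 m².
V = 21.1·14.3·7.9 = 2383.667 m³.
RT60 = 0.161 · V / A = 0.161 × 2383.667 / 296.178 = 1.296 s.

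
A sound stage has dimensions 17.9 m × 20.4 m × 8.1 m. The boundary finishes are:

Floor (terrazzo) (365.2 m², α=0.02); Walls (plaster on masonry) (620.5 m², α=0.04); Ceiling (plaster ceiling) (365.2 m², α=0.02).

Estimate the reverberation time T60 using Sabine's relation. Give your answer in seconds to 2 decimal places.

12.08 s

A = Σ Sᵢαᵢ = 365.2×0.02 + 620.5×0.04 + 365.2×0.02 = 39.428 sabins.
V = 17.9·20.4·8.1 = 2957.796 m³.
RT60 = 0.161 · V / A = 0.161 × 2957.796 / 39.428 = 12.08 s.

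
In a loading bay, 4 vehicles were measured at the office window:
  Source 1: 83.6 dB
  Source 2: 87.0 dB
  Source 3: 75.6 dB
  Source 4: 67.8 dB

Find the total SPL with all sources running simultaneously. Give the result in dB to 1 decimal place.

Sum in the linear (power) domain: Σ 10^(Lᵢ/10) = 10^(83.6/10) + 10^(87.0/10) + 10^(75.6/10) + 10^(67.8/10) = 7.726e+08.
Combined level = 10 log₁₀(7.726e+08) = 88.9 dB.

88.9 dB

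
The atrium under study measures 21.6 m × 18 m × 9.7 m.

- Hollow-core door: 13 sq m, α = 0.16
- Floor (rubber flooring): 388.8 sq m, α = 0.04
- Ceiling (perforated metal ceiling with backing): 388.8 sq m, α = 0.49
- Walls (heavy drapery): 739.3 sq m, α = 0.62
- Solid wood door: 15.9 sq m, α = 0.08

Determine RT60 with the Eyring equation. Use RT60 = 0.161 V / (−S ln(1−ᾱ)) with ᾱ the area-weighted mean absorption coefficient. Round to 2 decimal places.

Total surface area S = 13 + 388.8 + 388.8 + 739.3 + 15.9 = 1545.8 sq m.
Σ(Sᵢαᵢ) = 13×0.16 + 388.8×0.04 + 388.8×0.49 + 739.3×0.62 + 15.9×0.08 = 667.782.
ᾱ = 667.782 / 1545.8 = 0.4320.
−S·ln(1−ᾱ) = −1545.8 × ln(1 − 0.4320) = 874.357.
V = 21.6 × 18 × 9.7 = 3771.36 m³.
T = 0.161·V/[−S·ln(1−ᾱ)] = 0.161·3771.36/874.357 = 0.69 s.

0.69 s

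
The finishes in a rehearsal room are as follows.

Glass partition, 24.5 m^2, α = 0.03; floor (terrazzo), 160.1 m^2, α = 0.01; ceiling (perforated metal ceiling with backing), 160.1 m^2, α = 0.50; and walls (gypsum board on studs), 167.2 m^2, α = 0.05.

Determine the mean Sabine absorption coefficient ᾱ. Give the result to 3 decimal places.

S = Σ Sᵢ = 24.5 + 160.1 + 160.1 + 167.2 = 511.9 m^2.
Weighted sum Σ Sα = 90.746.
ᾱ = A/S = 0.177.

0.177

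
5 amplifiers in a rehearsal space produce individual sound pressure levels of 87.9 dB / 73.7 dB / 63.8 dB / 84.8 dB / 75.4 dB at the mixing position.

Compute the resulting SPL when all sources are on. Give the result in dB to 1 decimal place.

Sum in the linear (power) domain: Σ 10^(Lᵢ/10) = 10^(87.9/10) + 10^(73.7/10) + 10^(63.8/10) + 10^(84.8/10) + 10^(75.4/10) = 9.791e+08.
L_total = 10·log₁₀(9.791e+08) = 89.9 dB.

89.9 dB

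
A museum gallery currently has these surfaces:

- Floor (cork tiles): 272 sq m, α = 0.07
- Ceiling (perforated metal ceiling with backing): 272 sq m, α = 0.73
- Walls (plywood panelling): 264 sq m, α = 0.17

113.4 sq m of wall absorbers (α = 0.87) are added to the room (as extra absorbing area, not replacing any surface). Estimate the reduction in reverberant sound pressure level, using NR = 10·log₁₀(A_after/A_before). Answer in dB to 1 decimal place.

Equivalent absorption area: A_before = 272·0.07 + 272·0.73 + 264·0.17 = 262.480 sq m.
Treatment contributes 113.4·0.87 = 98.658 sabins.
New total A_after = 361.138 sabins.
Reduction = 10 log₁₀(A_after/A_before) = 10 log₁₀(1.3759) = 1.4 dB.

1.4 dB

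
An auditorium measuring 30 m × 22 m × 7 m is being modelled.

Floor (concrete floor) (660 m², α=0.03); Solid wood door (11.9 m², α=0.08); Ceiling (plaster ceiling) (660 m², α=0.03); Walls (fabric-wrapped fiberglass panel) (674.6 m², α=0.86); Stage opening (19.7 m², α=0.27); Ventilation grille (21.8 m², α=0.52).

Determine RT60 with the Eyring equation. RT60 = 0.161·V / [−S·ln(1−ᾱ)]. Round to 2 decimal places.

Total surface area S = 660 + 11.9 + 660 + 674.6 + 19.7 + 21.8 = 2048.0 m².
Σ(Sᵢαᵢ) = 660×0.03 + 11.9×0.08 + 660×0.03 + 674.6×0.86 + 19.7×0.27 + 21.8×0.52 = 637.363.
Mean coefficient ᾱ = A/S = 0.3112.
Eyring denominator: −S ln(1−ᾱ) = 763.503.
V = 30 × 22 × 7 = 4620 m³.
RT60 = 0.161 × 4620 / 763.503 = 0.97 s.

0.97 seconds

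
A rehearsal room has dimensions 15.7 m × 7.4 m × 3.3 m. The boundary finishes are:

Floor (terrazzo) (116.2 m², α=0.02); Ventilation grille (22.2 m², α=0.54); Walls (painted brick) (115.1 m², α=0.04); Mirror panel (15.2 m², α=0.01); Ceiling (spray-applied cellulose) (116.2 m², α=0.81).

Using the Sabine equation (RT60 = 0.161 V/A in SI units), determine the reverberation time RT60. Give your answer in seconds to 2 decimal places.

Summing Sᵢαᵢ: 2.324 + 11.988 + 4.604 + 0.152 + 94.122 → A = 113.190 sabins.
Volume V = 15.7 × 7.4 × 3.3 = 383.394 m³.
RT60 = 0.161 · V / A = 0.161 × 383.394 / 113.190 = 0.55 s.

0.55 s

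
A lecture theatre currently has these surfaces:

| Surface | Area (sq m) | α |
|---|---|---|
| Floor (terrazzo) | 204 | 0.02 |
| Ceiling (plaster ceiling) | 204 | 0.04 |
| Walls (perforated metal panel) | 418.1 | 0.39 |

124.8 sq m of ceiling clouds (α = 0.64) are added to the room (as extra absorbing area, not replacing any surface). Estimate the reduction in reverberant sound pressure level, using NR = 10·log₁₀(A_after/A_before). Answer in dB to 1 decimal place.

Summing Sᵢαᵢ: 4.080 + 8.160 + 163.059 → A_before = 175.299 sabins.
Added absorption = 124.8 × 0.64 = 79.872 sabins.
A_after = 175.299 + 79.872 = 255.171 sabins.
NR = 10·log₁₀(255.171/175.299) = 1.6 dB.

1.6 dB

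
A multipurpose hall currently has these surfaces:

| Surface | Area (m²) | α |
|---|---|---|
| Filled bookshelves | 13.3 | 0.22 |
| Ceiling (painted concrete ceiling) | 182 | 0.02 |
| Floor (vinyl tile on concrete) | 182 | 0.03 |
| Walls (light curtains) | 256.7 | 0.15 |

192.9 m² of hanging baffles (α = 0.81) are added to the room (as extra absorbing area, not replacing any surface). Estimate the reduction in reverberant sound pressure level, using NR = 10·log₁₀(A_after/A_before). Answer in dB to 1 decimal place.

6.1 dB

Summing Sᵢαᵢ: 2.926 + 3.640 + 5.460 + 38.505 → A_before = 50.531 sabins.
Treatment contributes 192.9·0.81 = 156.249 sabins.
New total A_after = 206.780 sabins.
Reduction = 10 log₁₀(A_after/A_before) = 10 log₁₀(4.0921) = 6.1 dB.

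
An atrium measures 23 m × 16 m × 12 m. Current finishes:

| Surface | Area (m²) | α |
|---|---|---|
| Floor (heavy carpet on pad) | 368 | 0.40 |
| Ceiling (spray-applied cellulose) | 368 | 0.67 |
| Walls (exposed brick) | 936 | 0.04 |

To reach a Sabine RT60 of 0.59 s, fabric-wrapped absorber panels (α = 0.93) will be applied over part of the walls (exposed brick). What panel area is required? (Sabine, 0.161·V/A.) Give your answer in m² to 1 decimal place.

869.5

Total absorption A₁ = 368*0.40 + 368*0.67 + 936*0.04
  = 147.200 + 246.560 + 37.440 = 431.200 m² sabins.
V = 4416 m³. Target absorption A₂ = 0.161 × 4416 / 0.59 = 1205.044 sabins.
ΔA needed = 1205.044 − 431.200 = 773.844 sabins.
Each m² of panel replacing the walls (exposed brick) adds (0.93 − 0.04) = 0.89 sabins.
Panel area = 773.844 / 0.89 = 869.5 m².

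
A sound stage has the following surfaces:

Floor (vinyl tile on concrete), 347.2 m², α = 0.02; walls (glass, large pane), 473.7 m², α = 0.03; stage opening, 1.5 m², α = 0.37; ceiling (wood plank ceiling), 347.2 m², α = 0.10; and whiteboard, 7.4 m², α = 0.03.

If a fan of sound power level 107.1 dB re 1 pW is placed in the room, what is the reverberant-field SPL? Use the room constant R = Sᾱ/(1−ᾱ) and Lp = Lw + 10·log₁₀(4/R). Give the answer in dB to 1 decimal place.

Σ(Sᵢαᵢ) = 347.2×0.02 + 473.7×0.03 + 1.5×0.37 + 347.2×0.10 + 7.4×0.03 = 56.652; total area S = 1177.0 m².
ᾱ = 56.652/1177.0 = 0.0481; R = Sᾱ/(1−ᾱ) = 56.652/(1−0.0481) = 59.515 m².
Lp = Lw + 10 log₁₀(4/R) = 107.1 -11.73 = 95.4 dB.

95.4 dB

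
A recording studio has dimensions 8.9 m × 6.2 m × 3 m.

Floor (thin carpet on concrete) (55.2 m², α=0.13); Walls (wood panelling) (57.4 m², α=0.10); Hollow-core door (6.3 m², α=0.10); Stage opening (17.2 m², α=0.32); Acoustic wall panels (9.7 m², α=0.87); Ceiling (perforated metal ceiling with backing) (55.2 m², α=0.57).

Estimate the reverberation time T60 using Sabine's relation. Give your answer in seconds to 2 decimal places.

0.45 s

A = Σ Sᵢαᵢ = 55.2·0.13 + 57.4·0.10 + 6.3·0.10 + 17.2·0.32 + 9.7·0.87 + 55.2·0.57 = 58.953 sabins.
Room volume: 165.54 m³.
Sabine: RT60 = 0.161 × 165.54 / 58.953 = 0.45 s.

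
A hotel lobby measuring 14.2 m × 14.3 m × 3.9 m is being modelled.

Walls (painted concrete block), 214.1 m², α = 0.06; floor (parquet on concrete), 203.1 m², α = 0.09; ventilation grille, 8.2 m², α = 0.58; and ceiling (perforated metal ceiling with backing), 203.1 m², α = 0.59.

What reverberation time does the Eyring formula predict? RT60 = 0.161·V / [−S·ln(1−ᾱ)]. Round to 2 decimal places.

S = Σ Sᵢ = 628.5 m².
Absorption A = 214.1·0.06 + 203.1·0.09 + 8.2·0.58 + 203.1·0.59 = 155.710 sabins.
Mean coefficient ᾱ = A/S = 0.2477.
Eyring denominator: −S ln(1−ᾱ) = 178.884.
V = 14.2 × 14.3 × 3.9 = 791.934 m³.
T = 0.161·V/[−S·ln(1−ᾱ)] = 0.161·791.934/178.884 = 0.71 s.

0.71 seconds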